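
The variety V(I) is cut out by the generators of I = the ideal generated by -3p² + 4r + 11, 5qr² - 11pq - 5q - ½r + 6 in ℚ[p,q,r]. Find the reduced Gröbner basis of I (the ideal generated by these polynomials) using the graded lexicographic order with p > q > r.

G = {qr² - 11/5pq - q - 1/10r + 6/5, p² - 4/3r - 11/3}

f_1 = -3p² + 4r + 11, LT = p².
f_2 = 5qr² - 11pq - 5q - ½r + 6, LT = qr².

The S-polynomials (S(f_1,f_2)) all reduce to 0 modulo the current basis, so we have a Gröbner basis.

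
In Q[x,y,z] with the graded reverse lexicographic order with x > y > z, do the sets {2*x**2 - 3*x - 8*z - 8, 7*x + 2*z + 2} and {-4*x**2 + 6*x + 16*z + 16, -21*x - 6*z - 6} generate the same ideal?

Yes, the ideals are equal.

Equality of ideals is decidable: compute both reduced Gröbner bases (unique for the ordering) and check whether they agree.
Buchberger on the first generating set:
f_1 = 2*x**2 - 3*x - 8*z - 8, LT = x**2.
f_2 = 7*x + 2*z + 2, LT = x.

S(f_1,f_2): lcm = x**2. S = -2/7*x*z - 25/14*x - 4*z - 4.
  leading term x*z: subtract (-2/49*z)·f_2 from -2/7*x*z - 25/14*x - 4*z - 4 → 4/49*z**2 - 25/14*x - 192/49*z - 4
  leading term z**2: no divisor's leading term divides it; move 4/49*z**2 to the remainder.
  leading term x: subtract (-25/98)·f_2 from -25/14*x - 192/49*z - 4 → -167/49*z - 171/49
  leading term z: no divisor's leading term divides it; move -167/49*z to the remainder.
  leading term 1: no divisor's leading term divides it; move -171/49 to the remainder.
  remainder 4/49*z**2 - 167/49*z - 171/49 ≠ 0; add g_3 = 4/49*z**2 - 167/49*z - 171/49 to the basis.

The other S-polynomials (S(f_1,g_3), S(f_2,g_3)) all reduce to 0 modulo the current basis, so we have a Gröbner basis.
Inter-reduce: drop elements whose leading term is divisible by another's, tail-reduce, and make monic.
Reduced Gröbner basis: {z**2 - 167/4*z - 171/4, x + 2/7*z + 2/7}.

Buchberger on the second generating set:
h_1 = -4*x**2 + 6*x + 16*z + 16, LT = x**2.
h_2 = -21*x - 6*z - 6, LT = x.

S(h_1,h_2): lcm = x**2. S = -2/7*x*z - 25/14*x - 4*z - 4.
  leading term x*z: subtract (2/147*z)·h_2 from -2/7*x*z - 25/14*x - 4*z - 4 → 4/49*z**2 - 25/14*x - 192/49*z - 4
  leading term z**2: no divisor's leading term divides it; move 4/49*z**2 to the remainder.
  leading term x: subtract (25/294)·h_2 from -25/14*x - 192/49*z - 4 → -167/49*z - 171/49
  leading term z: no divisor's leading term divides it; move -167/49*z to the remainder.
  leading term 1: no divisor's leading term divides it; move -171/49 to the remainder.
  remainder 4/49*z**2 - 167/49*z - 171/49 ≠ 0; add k_3 = 4/49*z**2 - 167/49*z - 171/49 to the basis.

The other S-polynomials (S(h_1,k_3), S(h_2,k_3)) all reduce to 0 modulo the current basis, so we have a Gröbner basis.
Inter-reduce: drop elements whose leading term is divisible by another's, tail-reduce, and make monic.
Reduced Gröbner basis: {z**2 - 167/4*z - 171/4, x + 2/7*z + 2/7}.

The two bases agree; hence the ideals are identical.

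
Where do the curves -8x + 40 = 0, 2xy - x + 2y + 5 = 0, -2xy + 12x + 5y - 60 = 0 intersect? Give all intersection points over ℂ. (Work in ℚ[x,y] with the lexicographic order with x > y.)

{(5, 0)}

Compute a lex Gröbner basis by Buchberger's algorithm.
f_1 = -8x + 40, LT = x.
f_2 = 2xy - x + 2y + 5, LT = xy.
f_3 = -2xy + 12x + 5y - 60, LT = xy.

S(f_1,f_2): lcm = xy. S = ½x - 6y - 5/2.
  leading term x: subtract (-1/16)·f_1 from ½x - 6y - 5/2 → -6y
  leading term y: no divisor's leading term divides it; move -6y to the remainder.
  remainder -6y ≠ 0; add h_4 = -6y to the basis.

S(f_1,f_3): lcm = xy. S = 6x - 5/2y - 30.
  leading term x: subtract (-¾)·f_1 from 6x - 5/2y - 30 → -5/2y
  leading term y: subtract (5/12)·h_4 from -5/2y → 0
  remainder 0.

S(f_2,f_3): lcm = xy. S = 11/2x + 7/2y - 55/2.
  leading term x: subtract (-11/16)·f_1 from 11/2x + 7/2y - 55/2 → 7/2y
  leading term y: subtract (-7/12)·h_4 from 7/2y → 0
  remainder 0.

S(f_1,h_4): leading monomials are coprime, so the S-polynomial reduces to 0 (Buchberger's first criterion).
S(f_2,h_4): lcm = xy. S = -½x + y + 5/2.
  leading term x: subtract (1/16)·f_1 from -½x + y + 5/2 → y
  leading term y: subtract (-⅙)·h_4 from y → 0
  remainder 0.

S(f_3,h_4): lcm = xy. S = -6x - 5/2y + 30.
  leading term x: subtract (¾)·f_1 from -6x - 5/2y + 30 → -5/2y
  leading term y: subtract (5/12)·h_4 from -5/2y → 0
  remainder 0.

Every S-polynomial of the final basis reduces to 0, so we have a Gröbner basis.
Inter-reduce: drop elements whose leading term is divisible by another's, tail-reduce, and make monic.
Reduced Gröbner basis: {x - 5, y}.

From the last basis element, y = 0, so y takes values in {0}. Each choice, substituted upward through the basis, yields the corresponding point(s) of the solution set.
  y = 0: the earlier basis element becomes x - 5 = 0, giving x = 5 — point (5, 0).
Each listed point satisfies every original equation (direct substitution).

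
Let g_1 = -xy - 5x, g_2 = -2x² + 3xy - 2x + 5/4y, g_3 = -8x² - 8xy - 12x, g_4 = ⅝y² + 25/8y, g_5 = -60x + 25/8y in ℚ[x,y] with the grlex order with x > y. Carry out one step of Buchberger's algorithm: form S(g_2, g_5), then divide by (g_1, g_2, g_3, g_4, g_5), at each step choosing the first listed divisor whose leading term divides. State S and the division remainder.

S(g_2, g_5) = -139/96xy + x - ⅝y; remainder on division = -1805/9216y.

lcm(LM(g_2), LM(g_5)) = x².
S = (lcm/LT(g_2))·g_2 − (lcm/LT(g_5))·g_5 = -139/96xy + x - ⅝y.
Reduce S modulo (g_1, g_2, g_3, g_4, g_5) in that order:
  leading term xy: subtract (139/96)·g_1 from -139/96xy + x - ⅝y → 791/96x - ⅝y
  leading term x: subtract (-791/5760)·g_5 from 791/96x - ⅝y → -1805/9216y
  leading term y: no divisor's leading term divides it; move -1805/9216y to the remainder.
The remainder -1805/9216y is nonzero, so it would be added as the next basis element.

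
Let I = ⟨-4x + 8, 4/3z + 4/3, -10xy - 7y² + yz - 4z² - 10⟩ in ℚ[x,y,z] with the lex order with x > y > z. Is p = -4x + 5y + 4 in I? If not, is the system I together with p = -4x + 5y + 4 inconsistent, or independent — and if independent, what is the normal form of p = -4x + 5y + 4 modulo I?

Adjoining -4x + 5y + 4 makes the ideal the whole ring: the system is inconsistent.

First compute the reduced Gröbner basis of I by Buchberger's algorithm.
f_1 = -4x + 8, LT = x.
f_2 = 4/3z + 4/3, LT = z.
f_3 = -10xy - 7y² + yz - 4z² - 10, LT = xy.

S(f_1,f_3): lcm = xy. S = -7/10y² + 1/10yz - 2y - ⅖z² - 1.
  reduce S modulo (f_1, f_2, f_3):
  remainder -7/10y² - 21/10y - 7/5 ≠ 0; add h_4 = -7/10y² - 21/10y - 7/5 to the basis.

The other S-polynomials (S(f_1,f_2), S(f_2,f_3), S(f_1,h_4), S(f_2,h_4), S(f_3,h_4)) all reduce to 0 modulo the current basis, so we have a Gröbner basis.
Inter-reduce: drop elements whose leading term is divisible by another's, tail-reduce, and make monic.
Reduced Gröbner basis: {x - 2, y² + 3y + 2, z + 1}.
Label its elements g_1 = x - 2, g_2 = y² + 3y + 2, g_3 = z + 1.

Reduce p = -4x + 5y + 4 modulo G:
  leading term x: subtract (-4)·g_1 from -4x + 5y + 4 → 5y - 4
  leading term y: no divisor's leading term divides it; move 5y to the remainder.
  leading term 1: no divisor's leading term divides it; move -4 to the remainder.
  normal form = 5y - 4.
The normal form is nonzero, so p ∉ I. Since p minus its normal form lies in I, I + (p) = I + (r) where r = 5y - 4; decide whether this ideal is the whole ring.
Run Buchberger on G together with r (pairs among the g_i already reduce to 0 since G is a Gröbner basis):
g_1 = x - 2, LT = x.
g_2 = y² + 3y + 2, LT = y².
g_3 = z + 1, LT = z.
r = 5y - 4, LT = y.

S(g_2,r): lcm = y². S = 19/5y + 2.
  reduce S modulo (g_1, g_2, g_3, r):
  remainder 126/25 ≠ 0; add m_5 = 126/25 to the basis.

The other S-polynomials (S(g_1,g_2), S(g_1,g_3), S(g_1,r), S(g_2,g_3), S(g_3,r), S(g_1,m_5), S(g_2,m_5), S(g_3,m_5), S(r,m_5)) all reduce to 0 modulo the current basis, so we have a Gröbner basis.
Inter-reduce: drop elements whose leading term is divisible by another's, tail-reduce, and make monic.
Reduced Gröbner basis: {1}.
The reduced Gröbner basis of I + (p) is {1}: the ideal is the whole ring, so the enlarged system has no common solution — adjoining p is inconsistent.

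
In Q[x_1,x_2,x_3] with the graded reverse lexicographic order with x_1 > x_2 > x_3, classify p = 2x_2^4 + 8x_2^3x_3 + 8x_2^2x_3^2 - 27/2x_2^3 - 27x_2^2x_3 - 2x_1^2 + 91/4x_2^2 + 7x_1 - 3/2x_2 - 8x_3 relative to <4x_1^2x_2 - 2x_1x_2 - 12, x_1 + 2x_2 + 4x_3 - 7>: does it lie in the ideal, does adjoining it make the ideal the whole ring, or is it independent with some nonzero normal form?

2x_2^4 + 8x_2^3x_3 + 8x_2^2x_3^2 - 27/2x_2^3 - 27x_2^2x_3 - 2x_1^2 + 91/4x_2^2 + 7x_1 - 3/2x_2 - 8x_3 is independent of I; its normal form modulo I is -8x_2^2 - 32x_2x_3 - 32x_3^2 + 42x_2 + 76x_3 - 49.

First compute the reduced Gröbner basis of I by Buchberger's algorithm.
f_1 = 4x_1^2x_2 - 2x_1x_2 - 12, LT = x_1^2x_2.
f_2 = x_1 + 2x_2 + 4x_3 - 7, LT = x_1.

S(f_1,f_2): lcm = x_1^2x_2. S = -2x_1x_2^2 - 4x_1x_2x_3 + 13/2x_1x_2 - 3.
  reduce S modulo (f_1, f_2):
  remainder 4x_2^3 + 16x_2^2x_3 + 16x_2x_3^2 - 27x_2^2 - 54x_2x_3 + 91/2x_2 - 3 ≠ 0; add h_3 = 4x_2^3 + 16x_2^2x_3 + 16x_2x_3^2 - 27x_2^2 - 54x_2x_3 + 91/2x_2 - 3 to the basis.

The other S-polynomials (S(f_1,h_3), S(f_2,h_3)) all reduce to 0 modulo the current basis, so we have a Gröbner basis.
Inter-reduce: drop elements whose leading term is divisible by another's, tail-reduce, and make monic.
Reduced Gröbner basis: {x_2^3 + 4x_2^2x_3 + 4x_2x_3^2 - 27/4x_2^2 - 27/2x_2x_3 + 91/8x_2 - 3/4, x_1 + 2x_2 + 4x_3 - 7}.
Label its elements g_1 = x_2^3 + 4x_2^2x_3 + 4x_2x_3^2 - 27/4x_2^2 - 27/2x_2x_3 + 91/8x_2 - 3/4, g_2 = x_1 + 2x_2 + 4x_3 - 7.

Reduce p = 2x_2^4 + 8x_2^3x_3 + 8x_2^2x_3^2 - 27/2x_2^3 - 27x_2^2x_3 - 2x_1^2 + 91/4x_2^2 + 7x_1 - 3/2x_2 - 8x_3 modulo G:
  leading term x_2^4: subtract (2x_2)·g_1 from 2x_2^4 + 8x_2^3x_3 + 8x_2^2x_3^2 - 27/2x_2^3 - 27x_2^2x_3 - 2x_1^2 + 91/4x_2^2 + 7x_1 - 3/2x_2 - 8x_3 → -2x_1^2 + 7x_1 - 8x_3
  leading term x_1^2: subtract (-2x_1)·g_2 from -2x_1^2 + 7x_1 - 8x_3 → 4x_1x_2 + 8x_1x_3 - 7x_1 - 8x_3
  leading term x_1x_2: subtract (4x_2)·g_2 from 4x_1x_2 + 8x_1x_3 - 7x_1 - 8x_3 → -8x_2^2 + 8x_1x_3 - 16x_2x_3 - 7x_1 + 28x_2 - 8x_3
  leading term x_2^2: no divisor's leading term divides it; move -8x_2^2 to the remainder.
  leading term x_1x_3: subtract (8x_3)·g_2 from 8x_1x_3 - 16x_2x_3 - 7x_1 + 28x_2 - 8x_3 → -32x_2x_3 - 32x_3^2 - 7x_1 + 28x_2 + 48x_3
  leading term x_2x_3: no divisor's leading term divides it; move -32x_2x_3 to the remainder.
  leading term x_3^2: no divisor's leading term divides it; move -32x_3^2 to the remainder.
  leading term x_1: subtract (-7)·g_2 from -7x_1 + 28x_2 + 48x_3 → 42x_2 + 76x_3 - 49
  leading term x_2: no divisor's leading term divides it; move 42x_2 to the remainder.
  leading term x_3: no divisor's leading term divides it; move 76x_3 to the remainder.
  leading term 1: no divisor's leading term divides it; move -49 to the remainder.
  normal form = -8x_2^2 - 32x_2x_3 - 32x_3^2 + 42x_2 + 76x_3 - 49.
The normal form is nonzero, so p ∉ I. Since p minus its normal form lies in I, I + (p) = I + (r) where r = -8x_2^2 - 32x_2x_3 - 32x_3^2 + 42x_2 + 76x_3 - 49; decide whether this ideal is the whole ring.
Run Buchberger on G together with r (pairs among the g_i already reduce to 0 since G is a Gröbner basis):
g_1 = x_2^3 + 4x_2^2x_3 + 4x_2x_3^2 - 27/4x_2^2 - 27/2x_2x_3 + 91/8x_2 - 3/4, LT = x_2^3.
g_2 = x_1 + 2x_2 + 4x_3 - 7, LT = x_1.
r = -8x_2^2 - 32x_2x_3 - 32x_3^2 + 42x_2 + 76x_3 - 49, LT = x_2^2.

S(g_1,r): lcm = x_2^3. S = -3/2x_2^2 - 4x_2x_3 + 21/4x_2 - 3/4.
  reduce S modulo (g_1, g_2, r):
  remainder 2x_2x_3 + 6x_3^2 - 21/8x_2 - 57/4x_3 + 135/16 ≠ 0; add m_4 = 2x_2x_3 + 6x_3^2 - 21/8x_2 - 57/4x_3 + 135/16 to the basis.

S(g_1,m_4): lcm = x_2^3x_3. S = x_2^2x_3^2 + 4x_2x_3^3 + 21/16x_2^3 + 3/8x_2^2x_3 - 27/2x_2x_3^2 - 135/32x_2^2 + 91/8x_2x_3 - 3/4x_3.
  reduce S modulo (g_1, g_2, r, m_4):
  remainder -4x_3^4 + 11x_3^3 - 107/16x_3^2 - 213/64x_3 + 369/128 ≠ 0; add m_5 = -4x_3^4 + 11x_3^3 - 107/16x_3^2 - 213/64x_3 + 369/128 to the basis.

S(r,m_4): lcm = x_2^2x_3. S = x_2x_3^2 + 4x_3^3 + 21/16x_2^2 + 15/8x_2x_3 - 19/2x_3^2 - 135/32x_2 + 49/8x_3.
  reduce S modulo (g_1, g_2, r, m_4, m_5):
  remainder x_3^3 - 23/16x_3^2 - 9/256x_2 - 41/128x_3 + 339/512 ≠ 0; add m_6 = x_3^3 - 23/16x_3^2 - 9/256x_2 - 41/128x_3 + 339/512 to the basis.

The other S-polynomials (S(g_1,g_2), S(g_2,r), S(g_2,m_4), S(g_1,m_5), S(g_2,m_5), S(r,m_5), S(m_4,m_5), S(g_1,m_6), S(g_2,m_6), S(r,m_6), S(m_4,m_6), S(m_5,m_6)) all reduce to 0 modulo the current basis, so we have a Gröbner basis.
Inter-reduce: drop elements whose leading term is divisible by another's, tail-reduce, and make monic.
Reduced Gröbner basis: {x_3^3 - 23/16x_3^2 - 9/256x_2 - 41/128x_3 + 339/512, x_2^2 - 8x_3^2 + 19x_3 - 43/4, x_2x_3 + 3x_3^2 - 21/16x_2 - 57/8x_3 + 135/32, x_1 + 2x_2 + 4x_3 - 7}.
The reduced Gröbner basis of I + (p) is {x_3^3 - 23/16x_3^2 - 9/256x_2 - 41/128x_3 + 339/512, x_2^2 - 8x_3^2 + 19x_3 - 43/4, x_2x_3 + 3x_3^2 - 21/16x_2 - 57/8x_3 + 135/32, x_1 + 2x_2 + 4x_3 - 7} ≠ {1}, a proper ideal, so the enlarged system stays consistent: p is independent of I, with normal form -8x_2^2 - 32x_2x_3 - 32x_3^2 + 42x_2 + 76x_3 - 49.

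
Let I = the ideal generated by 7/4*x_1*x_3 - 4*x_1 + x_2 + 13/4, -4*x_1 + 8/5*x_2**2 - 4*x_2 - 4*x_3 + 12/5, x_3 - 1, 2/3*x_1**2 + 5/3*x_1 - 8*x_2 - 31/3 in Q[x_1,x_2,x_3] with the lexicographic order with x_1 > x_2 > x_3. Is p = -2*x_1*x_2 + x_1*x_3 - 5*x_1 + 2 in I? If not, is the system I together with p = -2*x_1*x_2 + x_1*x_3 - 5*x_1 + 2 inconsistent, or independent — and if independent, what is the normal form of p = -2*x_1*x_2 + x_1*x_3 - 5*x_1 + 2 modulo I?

-2*x_1*x_2 + x_1*x_3 - 5*x_1 + 2 lies in I (it reduces to 0).

First compute the reduced Gröbner basis of I by Buchberger's algorithm.
f_1 = 7/4*x_1*x_3 - 4*x_1 + x_2 + 13/4, LT = x_1*x_3.
f_2 = -4*x_1 + 8/5*x_2**2 - 4*x_2 - 4*x_3 + 12/5, LT = x_1.
f_3 = x_3 - 1, LT = x_3.
f_4 = 2/3*x_1**2 + 5/3*x_1 - 8*x_2 - 31/3, LT = x_1**2.

S(f_1,f_2): lcm = x_1*x_3. S = -16/7*x_1 + 2/5*x_2**2*x_3 - x_2*x_3 + 4/7*x_2 - x_3**2 + 3/5*x_3 + 13/7.
  leading term x_1: subtract (4/7)·f_2 from -16/7*x_1 + 2/5*x_2**2*x_3 - x_2*x_3 + 4/7*x_2 - x_3**2 + 3/5*x_3 + 13/7 → 2/5*x_2**2*x_3 - 32/35*x_2**2 - x_2*x_3 + 20/7*x_2 - x_3**2 + 101/35*x_3 + 17/35
  leading term x_2**2*x_3: subtract (2/5*x_2**2)·f_3 from 2/5*x_2**2*x_3 - 32/35*x_2**2 - x_2*x_3 + 20/7*x_2 - x_3**2 + 101/35*x_3 + 17/35 → -18/35*x_2**2 - x_2*x_3 + 20/7*x_2 - x_3**2 + 101/35*x_3 + 17/35
  leading term x_2**2: no divisor's leading term divides it; move -18/35*x_2**2 to the remainder.
  leading term x_2*x_3: subtract (-x_2)·f_3 from -x_2*x_3 + 20/7*x_2 - x_3**2 + 101/35*x_3 + 17/35 → 13/7*x_2 - x_3**2 + 101/35*x_3 + 17/35
  leading term x_2: no divisor's leading term divides it; move 13/7*x_2 to the remainder.
  leading term x_3**2: subtract (-x_3)·f_3 from -x_3**2 + 101/35*x_3 + 17/35 → 66/35*x_3 + 17/35
  leading term x_3: subtract (66/35)·f_3 from 66/35*x_3 + 17/35 → 83/35
  leading term 1: no divisor's leading term divides it; move 83/35 to the remainder.
  remainder -18/35*x_2**2 + 13/7*x_2 + 83/35 ≠ 0; add h_5 = -18/35*x_2**2 + 13/7*x_2 + 83/35 to the basis.

S(f_1,f_4): lcm = x_1**2*x_3. S = -16/7*x_1**2 + 4/7*x_1*x_2 - 5/2*x_1*x_3 + 13/7*x_1 + 12*x_2*x_3 + 31/2*x_3.
  leading term x_1**2: subtract (4/7*x_1)·f_2 from -16/7*x_1**2 + 4/7*x_1*x_2 - 5/2*x_1*x_3 + 13/7*x_1 + 12*x_2*x_3 + 31/2*x_3 → -32/35*x_1*x_2**2 + 20/7*x_1*x_2 - 3/14*x_1*x_3 + 17/35*x_1 + 12*x_2*x_3 + 31/2*x_3
  leading term x_1*x_2**2: subtract (8/35*x_2**2)·f_2 from -32/35*x_1*x_2**2 + 20/7*x_1*x_2 - 3/14*x_1*x_3 + 17/35*x_1 + 12*x_2*x_3 + 31/2*x_3 → 20/7*x_1*x_2 - 3/14*x_1*x_3 + 17/35*x_1 - 64/175*x_2**4 + 32/35*x_2**3 + 32/35*x_2**2*x_3 - 96/175*x_2**2 + 12*x_2*x_3 + 31/2*x_3
  leading term x_1*x_2: subtract (-5/7*x_2)·f_2 from 20/7*x_1*x_2 - 3/14*x_1*x_3 + 17/35*x_1 - 64/175*x_2**4 + 32/35*x_2**3 + 32/35*x_2**2*x_3 - 96/175*x_2**2 + 12*x_2*x_3 + 31/2*x_3 → -3/14*x_1*x_3 + 17/35*x_1 - 64/175*x_2**4 + 72/35*x_2**3 + 32/35*x_2**2*x_3 - 596/175*x_2**2 + 64/7*x_2*x_3 + 12/7*x_2 + 31/2*x_3
  leading term x_1*x_3: subtract (-6/49)·f_1 from -3/14*x_1*x_3 + 17/35*x_1 - 64/175*x_2**4 + 72/35*x_2**3 + 32/35*x_2**2*x_3 - 596/175*x_2**2 + 64/7*x_2*x_3 + 12/7*x_2 + 31/2*x_3 → -1/245*x_1 - 64/175*x_2**4 + 72/35*x_2**3 + 32/35*x_2**2*x_3 - 596/175*x_2**2 + 64/7*x_2*x_3 + 90/49*x_2 + 31/2*x_3 + 39/98
  leading term x_1: subtract (1/980)·f_2 from -1/245*x_1 - 64/175*x_2**4 + 72/35*x_2**3 + 32/35*x_2**2*x_3 - 596/175*x_2**2 + 64/7*x_2*x_3 + 90/49*x_2 + 31/2*x_3 + 39/98 → -64/175*x_2**4 + 72/35*x_2**3 + 32/35*x_2**2*x_3 - 4174/1225*x_2**2 + 64/7*x_2*x_3 + 451/245*x_2 + 7597/490*x_3 + 969/2450
  leading term x_2**4: subtract (32/45*x_2**2)·h_5 from -64/175*x_2**4 + 72/35*x_2**3 + 32/35*x_2**2*x_3 - 4174/1225*x_2**2 + 64/7*x_2*x_3 + 451/245*x_2 + 7597/490*x_3 + 969/2450 → 232/315*x_2**3 + 32/35*x_2**2*x_3 - 56158/11025*x_2**2 + 64/7*x_2*x_3 + 451/245*x_2 + 7597/490*x_3 + 969/2450
  leading term x_2**3: subtract (-116/81*x_2)·h_5 from 232/315*x_2**3 + 32/35*x_2**2*x_3 - 56158/11025*x_2**2 + 64/7*x_2*x_3 + 451/245*x_2 + 7597/490*x_3 + 969/2450 → 32/35*x_2**2*x_3 - 241522/99225*x_2**2 + 64/7*x_2*x_3 + 103927/19845*x_2 + 7597/490*x_3 + 969/2450
  leading term x_2**2*x_3: subtract (32/35*x_2**2)·f_3 from 32/35*x_2**2*x_3 - 241522/99225*x_2**2 + 64/7*x_2*x_3 + 103927/19845*x_2 + 7597/490*x_3 + 969/2450 → -150802/99225*x_2**2 + 64/7*x_2*x_3 + 103927/19845*x_2 + 7597/490*x_3 + 969/2450
  leading term x_2**2: subtract (75401/25515)·h_5 from -150802/99225*x_2**2 + 64/7*x_2*x_3 + 103927/19845*x_2 + 7597/490*x_3 + 969/2450 → 64/7*x_2*x_3 - 1282/5103*x_2 + 7597/490*x_3 - 2362033/357210
  leading term x_2*x_3: subtract (64/7*x_2)·f_3 from 64/7*x_2*x_3 - 1282/5103*x_2 + 7597/490*x_3 - 2362033/357210 → 6482/729*x_2 + 7597/490*x_3 - 2362033/357210
  leading term x_2: no divisor's leading term divides it; move 6482/729*x_2 to the remainder.
  leading term x_3: subtract (7597/490)·f_3 from 7597/490*x_3 - 2362033/357210 → 6482/729
  leading term 1: no divisor's leading term divides it; move 6482/729 to the remainder.
  remainder 6482/729*x_2 + 6482/729 ≠ 0; add h_6 = 6482/729*x_2 + 6482/729 to the basis.

The other S-polynomials (S(f_1,f_3), S(f_2,f_3), S(f_2,f_4), S(f_3,f_4), S(f_1,h_5), S(f_2,h_5), S(f_3,h_5), S(f_4,h_5), S(f_1,h_6), S(f_2,h_6), S(f_3,h_6), S(f_4,h_6), S(h_5,h_6)) all reduce to 0 modulo the current basis, so we have a Gröbner basis.
Inter-reduce: drop elements whose leading term is divisible by another's, tail-reduce, and make monic.
Reduced Gröbner basis: {x_1 - 1, x_2 + 1, x_3 - 1}.
Label its elements g_1 = x_1 - 1, g_2 = x_2 + 1, g_3 = x_3 - 1.

Reduce p = -2*x_1*x_2 + x_1*x_3 - 5*x_1 + 2 modulo G:
  leading term x_1*x_2: subtract (-2*x_2)·g_1 from -2*x_1*x_2 + x_1*x_3 - 5*x_1 + 2 → x_1*x_3 - 5*x_1 - 2*x_2 + 2
  leading term x_1*x_3: subtract (x_3)·g_1 from x_1*x_3 - 5*x_1 - 2*x_2 + 2 → -5*x_1 - 2*x_2 + x_3 + 2
  leading term x_1: subtract (-5)·g_1 from -5*x_1 - 2*x_2 + x_3 + 2 → -2*x_2 + x_3 - 3
  leading term x_2: subtract (-2)·g_2 from -2*x_2 + x_3 - 3 → x_3 - 1
  leading term x_3: subtract (1)·g_3 from x_3 - 1 → 0
  normal form = 0.
Since the normal form is 0, p ∈ I.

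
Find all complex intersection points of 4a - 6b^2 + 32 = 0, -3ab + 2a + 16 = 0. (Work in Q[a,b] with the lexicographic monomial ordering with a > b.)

{(-2, -2), (-8, 0), (8/3, 8/3)}

Compute a lex Gröbner basis by Buchberger's algorithm.
f_1 = 4a - 6b^2 + 32, LT = a.
f_2 = -3ab + 2a + 16, LT = ab.

S(f_1,f_2): lcm = ab. S = 2/3a - 3/2b^3 + 8b + 16/3.
  leading term a: subtract (1/6)·f_1 from 2/3a - 3/2b^3 + 8b + 16/3 → -3/2b^3 + b^2 + 8b
  leading term b^3: no divisor's leading term divides it; move -3/2b^3 to the remainder.
  leading term b^2: no divisor's leading term divides it; move b^2 to the remainder.
  leading term b: no divisor's leading term divides it; move 8b to the remainder.
  remainder -3/2b^3 + b^2 + 8b ≠ 0; add h_3 = -3/2b^3 + b^2 + 8b to the basis.

The other S-polynomials (S(f_1,h_3), S(f_2,h_3)) all reduce to 0 modulo the current basis, so we have a Gröbner basis.
Inter-reduce: drop elements whose leading term is divisible by another's, tail-reduce, and make monic.
Reduced Gröbner basis: {a - 3/2b^2 + 8, b^3 - 2/3b^2 - 16/3b}.

From the last basis element, b^3 - 2/3b^2 - 16/3b = 0, so b takes values in {-2, 0, 8/3}. Each choice, substituted upward through the basis, yields the corresponding point(s) of the solution set.
  b = -2: the earlier basis element becomes a + 2 = 0, giving a = -2 — point (-2, -2).
  b = 0: the earlier basis element becomes a + 8 = 0, giving a = -8 — point (-8, 0).
  b = 8/3: the earlier basis element becomes a - 8/3 = 0, giving a = 8/3 — point (8/3, 8/3).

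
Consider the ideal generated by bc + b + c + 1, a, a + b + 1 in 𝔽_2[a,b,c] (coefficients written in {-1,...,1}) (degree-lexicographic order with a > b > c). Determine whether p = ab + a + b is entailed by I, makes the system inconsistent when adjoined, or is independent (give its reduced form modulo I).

First compute the reduced Gröbner basis of I by Buchberger's algorithm.
f_1 = bc + b + c + 1, LT = bc.
f_2 = a, LT = a.
f_3 = a + b + 1, LT = a.

S(f_2,f_3): lcm = a. S = b + 1.
  leading term b: no divisor's leading term divides it; move b to the remainder.
  leading term 1: no divisor's leading term divides it; move 1 to the remainder.
  remainder b + 1 ≠ 0; add h_4 = b + 1 to the basis.

The other S-polynomials (S(f_1,f_2), S(f_1,f_3), S(f_1,h_4), S(f_2,h_4), S(f_3,h_4)) all reduce to 0 modulo the current basis, so we have a Gröbner basis.
Inter-reduce: drop elements whose leading term is divisible by another's, tail-reduce, and make monic.
Reduced Gröbner basis: {a, b + 1}.
Label its elements g_1 = a, g_2 = b + 1.

Reduce p = ab + a + b modulo G:
  leading term ab: subtract (b)·g_1 from ab + a + b → a + b
  leading term a: subtract (1)·g_1 from a + b → b
  leading term b: subtract (1)·g_2 from b → 1
  leading term 1: no divisor's leading term divides it; move 1 to the remainder.
  normal form = 1.
The normal form is nonzero, so p ∉ I. Since p minus its normal form lies in I, I + (p) = I + (r) where r = 1; decide whether this ideal is the whole ring.
Here r = 1 is a nonzero constant, hence a unit: 1 ∈ I + (p), the Gröbner basis of I + (p) is {1}, and the enlarged system has no common solution — adjoining p is inconsistent.

Adjoining ab + a + b makes the ideal the whole ring: the system is inconsistent.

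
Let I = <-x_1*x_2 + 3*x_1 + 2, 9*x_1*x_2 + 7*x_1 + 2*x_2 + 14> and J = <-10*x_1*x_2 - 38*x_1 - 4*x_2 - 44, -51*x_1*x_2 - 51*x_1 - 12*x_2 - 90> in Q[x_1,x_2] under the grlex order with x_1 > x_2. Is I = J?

Equality of ideals is decidable: compute both reduced Gröbner bases (unique for the ordering) and check whether they agree.
Buchberger on the first generating set:
f_1 = -x_1*x_2 + 3*x_1 + 2, LT = x_1*x_2.
f_2 = 9*x_1*x_2 + 7*x_1 + 2*x_2 + 14, LT = x_1*x_2.

S(f_1,f_2): lcm = x_1*x_2. S = -34/9*x_1 - 2/9*x_2 - 32/9.
  leading term x_1: no divisor's leading term divides it; move -34/9*x_1 to the remainder.
  leading term x_2: no divisor's leading term divides it; move -2/9*x_2 to the remainder.
  leading term 1: no divisor's leading term divides it; move -32/9 to the remainder.
  remainder -34/9*x_1 - 2/9*x_2 - 32/9 ≠ 0; add g_3 = -34/9*x_1 - 2/9*x_2 - 32/9 to the basis.

S(f_1,g_3): lcm = x_1*x_2. S = -1/17*x_2**2 - 3*x_1 - 16/17*x_2 - 2.
  leading term x_2**2: no divisor's leading term divides it; move -1/17*x_2**2 to the remainder.
  leading term x_1: subtract (27/34)·g_3 from -3*x_1 - 16/17*x_2 - 2 → -13/17*x_2 + 14/17
  leading term x_2: no divisor's leading term divides it; move -13/17*x_2 to the remainder.
  leading term 1: no divisor's leading term divides it; move 14/17 to the remainder.
  remainder -1/17*x_2**2 - 13/17*x_2 + 14/17 ≠ 0; add g_4 = -1/17*x_2**2 - 13/17*x_2 + 14/17 to the basis.

The other S-polynomials (S(f_2,g_3), S(f_1,g_4), S(f_2,g_4), S(g_3,g_4)) all reduce to 0 modulo the current basis, so we have a Gröbner basis.
Inter-reduce: drop elements whose leading term is divisible by another's, tail-reduce, and make monic.
Reduced Gröbner basis: {x_2**2 + 13*x_2 - 14, x_1 + 1/17*x_2 + 16/17}.

Buchberger on the second generating set:
h_1 = -10*x_1*x_2 - 38*x_1 - 4*x_2 - 44, LT = x_1*x_2.
h_2 = -51*x_1*x_2 - 51*x_1 - 12*x_2 - 90, LT = x_1*x_2.

S(h_1,h_2): lcm = x_1*x_2. S = 14/5*x_1 + 14/85*x_2 + 224/85.
  leading term x_1: no divisor's leading term divides it; move 14/5*x_1 to the remainder.
  leading term x_2: no divisor's leading term divides it; move 14/85*x_2 to the remainder.
  leading term 1: no divisor's leading term divides it; move 224/85 to the remainder.
  remainder 14/5*x_1 + 14/85*x_2 + 224/85 ≠ 0; add k_3 = 14/5*x_1 + 14/85*x_2 + 224/85 to the basis.

S(h_1,k_3): lcm = x_1*x_2. S = -1/17*x_2**2 + 19/5*x_1 - 46/85*x_2 + 22/5.
  leading term x_2**2: no divisor's leading term divides it; move -1/17*x_2**2 to the remainder.
  leading term x_1: subtract (19/14)·k_3 from 19/5*x_1 - 46/85*x_2 + 22/5 → -13/17*x_2 + 14/17
  leading term x_2: no divisor's leading term divides it; move -13/17*x_2 to the remainder.
  leading term 1: no divisor's leading term divides it; move 14/17 to the remainder.
  remainder -1/17*x_2**2 - 13/17*x_2 + 14/17 ≠ 0; add k_4 = -1/17*x_2**2 - 13/17*x_2 + 14/17 to the basis.

The other S-polynomials (S(h_2,k_3), S(h_1,k_4), S(h_2,k_4), S(k_3,k_4)) all reduce to 0 modulo the current basis, so we have a Gröbner basis.
Inter-reduce: drop elements whose leading term is divisible by another's, tail-reduce, and make monic.
Reduced Gröbner basis: {x_2**2 + 13*x_2 - 14, x_1 + 1/17*x_2 + 16/17}.

Same reduced basis, so the two generating sets span the same ideal.

Yes, the ideals are equal.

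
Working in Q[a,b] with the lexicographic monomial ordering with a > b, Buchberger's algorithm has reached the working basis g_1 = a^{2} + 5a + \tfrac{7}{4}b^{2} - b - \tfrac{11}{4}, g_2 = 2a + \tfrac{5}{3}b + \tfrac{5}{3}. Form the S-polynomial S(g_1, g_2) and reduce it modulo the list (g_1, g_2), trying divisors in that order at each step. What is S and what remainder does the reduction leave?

S(g_1, g_2) = -\tfrac{5}{6}ab + \tfrac{25}{6}a + \tfrac{7}{4}b^{2} - b - \tfrac{11}{4}; remainder on division = \tfrac{22}{9}b^{2} - \tfrac{34}{9}b - \tfrac{56}{9}.

lcm(LM(g_1), LM(g_2)) = a^{2}.
S = (lcm/LT(g_1))·g_1 − (lcm/LT(g_2))·g_2 = -\tfrac{5}{6}ab + \tfrac{25}{6}a + \tfrac{7}{4}b^{2} - b - \tfrac{11}{4}.
Reduce S modulo (g_1, g_2) in that order:
  leading term ab: subtract (-\tfrac{5}{12}b)·g_2 from -\tfrac{5}{6}ab + \tfrac{25}{6}a + \tfrac{7}{4}b^{2} - b - \tfrac{11}{4} → \tfrac{25}{6}a + \tfrac{22}{9}b^{2} - \tfrac{11}{36}b - \tfrac{11}{4}
  leading term a: subtract (\tfrac{25}{12})·g_2 from \tfrac{25}{6}a + \tfrac{22}{9}b^{2} - \tfrac{11}{36}b - \tfrac{11}{4} → \tfrac{22}{9}b^{2} - \tfrac{34}{9}b - \tfrac{56}{9}
  leading term b^{2}: no divisor's leading term divides it; move \tfrac{22}{9}b^{2} to the remainder.
  leading term b: no divisor's leading term divides it; move -\tfrac{34}{9}b to the remainder.
  leading term 1: no divisor's leading term divides it; move -\tfrac{56}{9} to the remainder.
The remainder \tfrac{22}{9}b^{2} - \tfrac{34}{9}b - \tfrac{56}{9} is nonzero, so it would be added as the next basis element.
An S-polynomial is built so that the two leading terms cancel; whether anything survives reduction is exactly the Gröbner-basis criterion.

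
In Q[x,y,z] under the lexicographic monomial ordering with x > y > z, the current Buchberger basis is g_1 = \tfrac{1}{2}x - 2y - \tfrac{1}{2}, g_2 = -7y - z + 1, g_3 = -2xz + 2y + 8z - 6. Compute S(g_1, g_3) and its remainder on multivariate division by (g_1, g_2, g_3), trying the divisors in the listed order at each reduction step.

lcm(LM(g_1), LM(g_3)) = xz.
S = (lcm/LT(g_1))·g_1 − (lcm/LT(g_3))·g_3 = -4yz + y + 3z - 3.
Reduce S modulo (g_1, g_2, g_3) in that order:
  leading term yz: subtract (\tfrac{4}{7}z)·g_2 from -4yz + y + 3z - 3 → y + \tfrac{4}{7}z^{2} + \tfrac{17}{7}z - 3
  leading term y: subtract (-\tfrac{1}{7})·g_2 from y + \tfrac{4}{7}z^{2} + \tfrac{17}{7}z - 3 → \tfrac{4}{7}z^{2} + \tfrac{16}{7}z - \tfrac{20}{7}
  leading term z^{2}: no divisor's leading term divides it; move \tfrac{4}{7}z^{2} to the remainder.
  leading term z: no divisor's leading term divides it; move \tfrac{16}{7}z to the remainder.
  leading term 1: no divisor's leading term divides it; move -\tfrac{20}{7} to the remainder.
The remainder \tfrac{4}{7}z^{2} + \tfrac{16}{7}z - \tfrac{20}{7} is nonzero, so it would be added as the next basis element.

S(g_1, g_3) = -4yz + y + 3z - 3; remainder on division = \tfrac{4}{7}z^{2} + \tfrac{16}{7}z - \tfrac{20}{7}.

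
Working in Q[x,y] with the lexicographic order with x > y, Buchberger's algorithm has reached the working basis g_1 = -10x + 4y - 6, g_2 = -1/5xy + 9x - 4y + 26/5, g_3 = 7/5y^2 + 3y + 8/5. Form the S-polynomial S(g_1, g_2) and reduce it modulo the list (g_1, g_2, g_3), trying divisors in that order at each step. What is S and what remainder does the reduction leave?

lcm(LM(g_1), LM(g_2)) = xy.
S = (lcm/LT(g_1))·g_1 − (lcm/LT(g_2))·g_2 = 45x - 2/5y^2 - 97/5y + 26.
Reduce S modulo (g_1, g_2, g_3) in that order:
  leading term x: subtract (-9/2)·g_1 from 45x - 2/5y^2 - 97/5y + 26 → -2/5y^2 - 7/5y - 1
  leading term y^2: subtract (-2/7)·g_3 from -2/5y^2 - 7/5y - 1 → -19/35y - 19/35
  leading term y: no divisor's leading term divides it; move -19/35y to the remainder.
  leading term 1: no divisor's leading term divides it; move -19/35 to the remainder.
The remainder -19/35y - 19/35 is nonzero, so it would be added as the next basis element.

S(g_1, g_2) = 45x - 2/5y^2 - 97/5y + 26; remainder on division = -19/35y - 19/35.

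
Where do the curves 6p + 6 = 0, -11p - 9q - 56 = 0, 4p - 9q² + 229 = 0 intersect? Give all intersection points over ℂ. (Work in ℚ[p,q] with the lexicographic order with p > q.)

Compute a lex Gröbner basis by Buchberger's algorithm.
f_1 = 6p + 6, LT = p.
f_2 = -11p - 9q - 56, LT = p.
f_3 = 4p - 9q² + 229, LT = p.

S(f_1,f_2): lcm = p. S = -9/11q - 45/11.
  reduce S modulo (f_1, f_2, f_3):
  remainder -9/11q - 45/11 ≠ 0; add h_4 = -9/11q - 45/11 to the basis.

The other S-polynomials (S(f_1,f_3), S(f_2,f_3), S(f_1,h_4), S(f_2,h_4), S(f_3,h_4)) all reduce to 0 modulo the current basis, so we have a Gröbner basis.
Inter-reduce: drop elements whose leading term is divisible by another's, tail-reduce, and make monic.
Reduced Gröbner basis: {p + 1, q + 5}.

Since the basis is lex-ordered, q + 5 is univariate in q. Its roots are {-5}. Back-substituting each root into the other basis elements fixes the other coordinates.
  q = -5: the earlier basis element becomes p + 1 = 0, giving p = -1 — point (-1, -5).

{(-1, -5)}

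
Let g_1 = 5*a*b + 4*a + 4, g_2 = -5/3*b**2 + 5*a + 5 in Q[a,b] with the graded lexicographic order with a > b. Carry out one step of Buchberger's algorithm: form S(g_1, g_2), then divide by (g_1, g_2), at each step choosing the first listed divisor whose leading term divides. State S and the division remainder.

S(g_1, g_2) = 3*a**2 + 4/5*a*b + 3*a + 4/5*b; remainder on division = 3*a**2 + 59/25*a + 4/5*b - 16/25.

lcm(LM(g_1), LM(g_2)) = a*b**2.
S = (lcm/LT(g_1))·g_1 − (lcm/LT(g_2))·g_2 = 3*a**2 + 4/5*a*b + 3*a + 4/5*b.
Reduce S modulo (g_1, g_2) in that order:
  leading term a**2: no divisor's leading term divides it; move 3*a**2 to the remainder.
  leading term a*b: subtract (4/25)·g_1 from 4/5*a*b + 3*a + 4/5*b → 59/25*a + 4/5*b - 16/25
  leading term a: no divisor's leading term divides it; move 59/25*a to the remainder.
  leading term b: no divisor's leading term divides it; move 4/5*b to the remainder.
  leading term 1: no divisor's leading term divides it; move -16/25 to the remainder.
The remainder 3*a**2 + 59/25*a + 4/5*b - 16/25 is nonzero, so it would be added as the next basis element.
An S-polynomial is built so that the two leading terms cancel; whether anything survives reduction is exactly the Gröbner-basis criterion.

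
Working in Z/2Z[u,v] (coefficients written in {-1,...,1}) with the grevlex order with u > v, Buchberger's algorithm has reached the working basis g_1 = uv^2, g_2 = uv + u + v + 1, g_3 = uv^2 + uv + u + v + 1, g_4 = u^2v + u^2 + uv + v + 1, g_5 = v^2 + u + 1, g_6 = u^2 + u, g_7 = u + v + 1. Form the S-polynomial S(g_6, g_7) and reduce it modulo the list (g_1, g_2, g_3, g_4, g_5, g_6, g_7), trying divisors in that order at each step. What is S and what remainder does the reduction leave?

S(g_6, g_7) = uv; remainder on division = 0.

lcm(LM(g_6), LM(g_7)) = u^2.
S = (lcm/LT(g_6))·g_6 − (lcm/LT(g_7))·g_7 = uv.
Reduce S modulo (g_1, g_2, g_3, g_4, g_5, g_6, g_7) in that order:
  leading term uv: subtract (1)·g_2 from uv → u + v + 1
  leading term u: subtract (1)·g_7 from u + v + 1 → 0
The remainder is 0, so this S-polynomial contributes no new basis element.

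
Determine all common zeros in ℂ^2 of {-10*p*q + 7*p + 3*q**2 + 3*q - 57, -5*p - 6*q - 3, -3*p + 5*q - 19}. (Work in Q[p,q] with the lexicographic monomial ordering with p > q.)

{(-3, 2)}

Compute a lex Gröbner basis by Buchberger's algorithm.
f_1 = -10*p*q + 7*p + 3*q**2 + 3*q - 57, LT = p*q.
f_2 = -5*p - 6*q - 3, LT = p.
f_3 = -3*p + 5*q - 19, LT = p.

S(f_1,f_2): lcm = p*q. S = -7/10*p - 3/2*q**2 - 9/10*q + 57/10.
  leading term p: subtract (7/50)·f_2 from -7/10*p - 3/2*q**2 - 9/10*q + 57/10 → -3/2*q**2 - 3/50*q + 153/25
  leading term q**2: no divisor's leading term divides it; move -3/2*q**2 to the remainder.
  leading term q: no divisor's leading term divides it; move -3/50*q to the remainder.
  leading term 1: no divisor's leading term divides it; move 153/25 to the remainder.
  remainder -3/2*q**2 - 3/50*q + 153/25 ≠ 0; add h_4 = -3/2*q**2 - 3/50*q + 153/25 to the basis.

S(f_1,f_3): lcm = p*q. S = -7/10*p + 41/30*q**2 - 199/30*q + 57/10.
  leading term p: subtract (7/50)·f_2 from -7/10*p + 41/30*q**2 - 199/30*q + 57/10 → 41/30*q**2 - 869/150*q + 153/25
  leading term q**2: subtract (-41/45)·h_4 from 41/30*q**2 - 869/150*q + 153/25 → -731/125*q + 1462/125
  leading term q: no divisor's leading term divides it; move -731/125*q to the remainder.
  leading term 1: no divisor's leading term divides it; move 1462/125 to the remainder.
  remainder -731/125*q + 1462/125 ≠ 0; add h_5 = -731/125*q + 1462/125 to the basis.

The other S-polynomials (S(f_2,f_3), S(f_1,h_4), S(f_2,h_4), S(f_3,h_4), S(f_1,h_5), S(f_2,h_5), S(f_3,h_5), S(h_4,h_5)) all reduce to 0 modulo the current basis, so we have a Gröbner basis.
Inter-reduce: drop elements whose leading term is divisible by another's, tail-reduce, and make monic.
Reduced Gröbner basis: {p + 3, q - 2}.

The lex basis is triangular: the last element involves only q. Solving q - 2 = 0 gives q ∈ {2}; substituting each value into the earlier elements determines the remaining variables.
  q = 2: the earlier basis element becomes p + 3 = 0, giving p = -3 — point (-3, 2).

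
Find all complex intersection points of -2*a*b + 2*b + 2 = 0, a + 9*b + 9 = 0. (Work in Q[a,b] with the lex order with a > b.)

Compute a lex Gröbner basis by Buchberger's algorithm.
f_1 = -2*a*b + 2*b + 2, LT = a*b.
f_2 = a + 9*b + 9, LT = a.

S(f_1,f_2): lcm = a*b. S = -9*b**2 - 10*b - 1.
  reduce S modulo (f_1, f_2):
  remainder -9*b**2 - 10*b - 1 ≠ 0; add h_3 = -9*b**2 - 10*b - 1 to the basis.

The other S-polynomials (S(f_1,h_3), S(f_2,h_3)) all reduce to 0 modulo the current basis, so we have a Gröbner basis.
Inter-reduce: drop elements whose leading term is divisible by another's, tail-reduce, and make monic.
Reduced Gröbner basis: {a + 9*b + 9, b**2 + 10/9*b + 1/9}.

Since the basis is lex-ordered, b**2 + 10/9*b + 1/9 is univariate in b. Its roots are {-1, -1/9}. Back-substituting each root into the other basis elements fixes the other coordinates.
  b = -1: the earlier basis element becomes a = 0, giving a = 0 — point (0, -1).
  b = -1/9: the earlier basis element becomes a + 8 = 0, giving a = -8 — point (-8, -1/9).

{(0, -1), (-8, -1/9)}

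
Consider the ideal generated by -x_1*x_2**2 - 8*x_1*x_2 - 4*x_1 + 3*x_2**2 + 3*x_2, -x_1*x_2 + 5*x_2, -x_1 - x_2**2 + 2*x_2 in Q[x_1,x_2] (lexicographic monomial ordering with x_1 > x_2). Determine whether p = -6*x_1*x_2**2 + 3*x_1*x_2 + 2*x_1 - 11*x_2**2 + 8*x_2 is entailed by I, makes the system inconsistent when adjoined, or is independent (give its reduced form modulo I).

-6*x_1*x_2**2 + 3*x_1*x_2 + 2*x_1 - 11*x_2**2 + 8*x_2 lies in I (it reduces to 0).

First compute the reduced Gröbner basis of I by Buchberger's algorithm.
f_1 = -x_1*x_2**2 - 8*x_1*x_2 - 4*x_1 + 3*x_2**2 + 3*x_2, LT = x_1*x_2**2.
f_2 = -x_1*x_2 + 5*x_2, LT = x_1*x_2.
f_3 = -x_1 - x_2**2 + 2*x_2, LT = x_1.

S(f_1,f_2): lcm = x_1*x_2**2. S = 8*x_1*x_2 + 4*x_1 + 2*x_2**2 - 3*x_2.
  leading term x_1*x_2: subtract (-8)·f_2 from 8*x_1*x_2 + 4*x_1 + 2*x_2**2 - 3*x_2 → 4*x_1 + 2*x_2**2 + 37*x_2
  leading term x_1: subtract (-4)·f_3 from 4*x_1 + 2*x_2**2 + 37*x_2 → -2*x_2**2 + 45*x_2
  leading term x_2**2: no divisor's leading term divides it; move -2*x_2**2 to the remainder.
  leading term x_2: no divisor's leading term divides it; move 45*x_2 to the remainder.
  remainder -2*x_2**2 + 45*x_2 ≠ 0; add h_4 = -2*x_2**2 + 45*x_2 to the basis.

S(f_1,f_3): lcm = x_1*x_2**2. S = 8*x_1*x_2 + 4*x_1 - x_2**4 + 2*x_2**3 - 3*x_2**2 - 3*x_2.
  leading term x_1*x_2: subtract (-8)·f_2 from 8*x_1*x_2 + 4*x_1 - x_2**4 + 2*x_2**3 - 3*x_2**2 - 3*x_2 → 4*x_1 - x_2**4 + 2*x_2**3 - 3*x_2**2 + 37*x_2
  leading term x_1: subtract (-4)·f_3 from 4*x_1 - x_2**4 + 2*x_2**3 - 3*x_2**2 + 37*x_2 → -x_2**4 + 2*x_2**3 - 7*x_2**2 + 45*x_2
  leading term x_2**4: subtract (1/2*x_2**2)·h_4 from -x_2**4 + 2*x_2**3 - 7*x_2**2 + 45*x_2 → -41/2*x_2**3 - 7*x_2**2 + 45*x_2
  leading term x_2**3: subtract (41/4*x_2)·h_4 from -41/2*x_2**3 - 7*x_2**2 + 45*x_2 → -1873/4*x_2**2 + 45*x_2
  leading term x_2**2: subtract (1873/8)·h_4 from -1873/4*x_2**2 + 45*x_2 → -83925/8*x_2
  leading term x_2: no divisor's leading term divides it; move -83925/8*x_2 to the remainder.
  remainder -83925/8*x_2 ≠ 0; add h_5 = -83925/8*x_2 to the basis.

S(f_2,f_3): lcm = x_1*x_2. S = -x_2**3 + 2*x_2**2 - 5*x_2.
  leading term x_2**3: subtract (1/2*x_2)·h_4 from -x_2**3 + 2*x_2**2 - 5*x_2 → -41/2*x_2**2 - 5*x_2
  leading term x_2**2: subtract (41/4)·h_4 from -41/2*x_2**2 - 5*x_2 → -1865/4*x_2
  leading term x_2: subtract (2/45)·h_5 from -1865/4*x_2 → 0
  remainder 0.

S(f_1,h_4): lcm = x_1*x_2**2. S = 61/2*x_1*x_2 + 4*x_1 - 3*x_2**2 - 3*x_2.
  leading term x_1*x_2: subtract (-61/2)·f_2 from 61/2*x_1*x_2 + 4*x_1 - 3*x_2**2 - 3*x_2 → 4*x_1 - 3*x_2**2 + 299/2*x_2
  leading term x_1: subtract (-4)·f_3 from 4*x_1 - 3*x_2**2 + 299/2*x_2 → -7*x_2**2 + 315/2*x_2
  leading term x_2**2: subtract (7/2)·h_4 from -7*x_2**2 + 315/2*x_2 → 0
  remainder 0.

S(f_2,h_4): lcm = x_1*x_2**2. S = 45/2*x_1*x_2 - 5*x_2**2.
  leading term x_1*x_2: subtract (-45/2)·f_2 from 45/2*x_1*x_2 - 5*x_2**2 → -5*x_2**2 + 225/2*x_2
  leading term x_2**2: subtract (5/2)·h_4 from -5*x_2**2 + 225/2*x_2 → 0
  remainder 0.

S(f_3,h_4): leading monomials are coprime, so the S-polynomial reduces to 0 (Buchberger's first criterion).
S(f_1,h_5): lcm = x_1*x_2**2. S = 8*x_1*x_2 + 4*x_1 - 3*x_2**2 - 3*x_2.
  leading term x_1*x_2: subtract (-8)·f_2 from 8*x_1*x_2 + 4*x_1 - 3*x_2**2 - 3*x_2 → 4*x_1 - 3*x_2**2 + 37*x_2
  leading term x_1: subtract (-4)·f_3 from 4*x_1 - 3*x_2**2 + 37*x_2 → -7*x_2**2 + 45*x_2
  leading term x_2**2: subtract (7/2)·h_4 from -7*x_2**2 + 45*x_2 → -225/2*x_2
  leading term x_2: subtract (4/373)·h_5 from -225/2*x_2 → 0
  remainder 0.

S(f_2,h_5): lcm = x_1*x_2. S = -5*x_2.
  leading term x_2: subtract (8/16785)·h_5 from -5*x_2 → 0
  remainder 0.

S(f_3,h_5): leading monomials are coprime, so the S-polynomial reduces to 0 (Buchberger's first criterion).
S(h_4,h_5): lcm = x_2**2. S = -45/2*x_2.
  leading term x_2: subtract (4/1865)·h_5 from -45/2*x_2 → 0
  remainder 0.

Every S-polynomial of the final basis reduces to 0, so we have a Gröbner basis.
Inter-reduce: drop elements whose leading term is divisible by another's, tail-reduce, and make monic.
Reduced Gröbner basis: {x_1, x_2}.
Label its elements g_1 = x_1, g_2 = x_2.

Reduce p = -6*x_1*x_2**2 + 3*x_1*x_2 + 2*x_1 - 11*x_2**2 + 8*x_2 modulo G:
  leading term x_1*x_2**2: subtract (-6*x_2**2)·g_1 from -6*x_1*x_2**2 + 3*x_1*x_2 + 2*x_1 - 11*x_2**2 + 8*x_2 → 3*x_1*x_2 + 2*x_1 - 11*x_2**2 + 8*x_2
  leading term x_1*x_2: subtract (3*x_2)·g_1 from 3*x_1*x_2 + 2*x_1 - 11*x_2**2 + 8*x_2 → 2*x_1 - 11*x_2**2 + 8*x_2
  leading term x_1: subtract (2)·g_1 from 2*x_1 - 11*x_2**2 + 8*x_2 → -11*x_2**2 + 8*x_2
  leading term x_2**2: subtract (-11*x_2)·g_2 from -11*x_2**2 + 8*x_2 → 8*x_2
  leading term x_2: subtract (8)·g_2 from 8*x_2 → 0
  normal form = 0.
Since the normal form is 0, p ∈ I.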